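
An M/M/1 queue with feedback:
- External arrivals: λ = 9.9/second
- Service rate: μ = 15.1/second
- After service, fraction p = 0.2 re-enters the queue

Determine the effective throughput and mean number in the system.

Effective arrival rate: λ_eff = λ/(1-p) = 9.9/(1-0.2) = 9.9/0.80 = 12.3750
ρ = λ_eff/μ = 12.3750/15.1 = 0.819536
L = ρ/(1-ρ) = 0.819536/(1-0.819536) = 4.5413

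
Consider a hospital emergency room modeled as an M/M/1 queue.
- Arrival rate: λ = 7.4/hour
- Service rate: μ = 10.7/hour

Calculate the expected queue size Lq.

ρ = λ/μ = 7.4/10.7 = 0.6916
For M/M/1: Lq = λ²/(μ(μ-λ))
Lq = 54.76/(10.7 × 3.30)
Lq = 1.5508 patients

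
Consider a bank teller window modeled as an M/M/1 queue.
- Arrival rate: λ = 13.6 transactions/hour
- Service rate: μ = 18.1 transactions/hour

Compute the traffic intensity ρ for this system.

Server utilization: ρ = λ/μ
ρ = 13.6/18.1 = 0.7514
The server is busy 75.14% of the time.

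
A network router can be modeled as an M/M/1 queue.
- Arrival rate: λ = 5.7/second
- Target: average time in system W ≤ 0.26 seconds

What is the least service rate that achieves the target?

For M/M/1: W = 1/(μ-λ)
Need W ≤ 0.26, so 1/(μ-λ) ≤ 0.26
μ - λ ≥ 1/0.26 = 3.8462
μ ≥ 5.7 + 3.8462 = 9.5462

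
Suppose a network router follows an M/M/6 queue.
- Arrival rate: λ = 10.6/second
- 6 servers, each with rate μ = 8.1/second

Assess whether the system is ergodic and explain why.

Stability requires ρ = λ/(cμ) < 1
ρ = 10.6/(6 × 8.1) = 10.6/48.60 = 0.2181
Since 0.2181 < 1, the system is STABLE.
The servers are busy 21.81% of the time.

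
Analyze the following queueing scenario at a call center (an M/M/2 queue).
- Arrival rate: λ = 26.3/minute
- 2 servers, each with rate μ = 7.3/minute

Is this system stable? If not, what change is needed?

Stability requires ρ = λ/(cμ) < 1
ρ = 26.3/(2 × 7.3) = 26.3/14.60 = 1.8014
Since 1.8014 ≥ 1, the system is UNSTABLE.
Need c > λ/μ = 26.3/7.3 = 3.60.
Minimum servers needed: c = 4.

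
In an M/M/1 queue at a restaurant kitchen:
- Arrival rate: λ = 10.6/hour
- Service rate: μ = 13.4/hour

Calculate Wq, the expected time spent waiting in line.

First, compute utilization: ρ = λ/μ = 10.6/13.4 = 0.7910
For M/M/1: Wq = λ/(μ(μ-λ))
Wq = 10.6/(13.4 × (13.4-10.6))
Wq = 10.6/(13.4 × 2.80)
Wq = 0.2825 hours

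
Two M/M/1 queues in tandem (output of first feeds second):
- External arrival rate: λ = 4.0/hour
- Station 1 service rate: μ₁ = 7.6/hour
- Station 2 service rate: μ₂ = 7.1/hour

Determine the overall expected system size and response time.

By Jackson's theorem, each station behaves as independent M/M/1.
Station 1: ρ₁ = 4.0/7.6 = 0.5263, L₁ = ρ₁/(1-ρ₁) = λ/(μ₁-λ) = 4.0/3.60 = 1.1111
Station 2: ρ₂ = 4.0/7.1 = 0.5634, L₂ = ρ₂/(1-ρ₂) = λ/(μ₂-λ) = 4.0/3.10 = 1.2903
Total: L = L₁ + L₂ = 1.1111 + 1.2903 = 2.4014
W = L/λ = 2.4014/4.0 = 0.6004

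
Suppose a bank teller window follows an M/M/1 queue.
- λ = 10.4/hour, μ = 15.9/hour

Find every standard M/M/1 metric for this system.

Step 1: ρ = λ/μ = 10.4/15.9 = 0.6541
Step 2: L = λ/(μ-λ) = 10.4/5.50 = 1.8909
Step 3: Lq = λ²/(μ(μ-λ)) = 108.16/(15.9×5.50) = 1.2368
Step 4: W = 1/(μ-λ) = 1/5.50 = 0.18182
Step 5: Wq = λ/(μ(μ-λ)) = 10.4/(15.9×5.50) = 0.1189
Step 6: P(0) = 1-ρ = 0.3459
Verify: L = λW = 10.4×0.18182 = 1.8909 ✔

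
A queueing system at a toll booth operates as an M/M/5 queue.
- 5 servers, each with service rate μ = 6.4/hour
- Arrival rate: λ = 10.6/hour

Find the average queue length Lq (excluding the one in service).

Traffic intensity: ρ = λ/(cμ) = 10.6/(5×6.4) = 0.3312
Since ρ = 0.3312 < 1, system is stable.
Offered load a = λ/μ = cρ = 10.6/6.4 = 1.6562
P₀ = [ Σₙ₌₀^4 aⁿ/n! + a^5/(5!(1-ρ)) ]⁻¹
Σ = a^0/0! + a^1/1! + a^2/2! + a^3/3! + a^4/4! = 1.0000 + 1.6562 + 1.3716 + 0.75723 + 0.31354 = 5.0986
a^5/(5!(1-ρ)) = 12.4632/(120 × 0.6687) = 0.1553
P₀ = 1/(5.0986 + 0.1553) = 0.1903
Lq = P₀·a^5·ρ / (5!(1-ρ)²) = 0.1903 × 12.4632 × 0.3312 / (120 × 0.4472) = 0.01464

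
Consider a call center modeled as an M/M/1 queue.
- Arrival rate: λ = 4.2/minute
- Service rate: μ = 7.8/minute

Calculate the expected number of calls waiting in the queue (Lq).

ρ = λ/μ = 4.2/7.8 = 0.5385
For M/M/1: Lq = λ²/(μ(μ-λ))
Lq = 17.64/(7.8 × 3.60)
Lq = 0.6282 calls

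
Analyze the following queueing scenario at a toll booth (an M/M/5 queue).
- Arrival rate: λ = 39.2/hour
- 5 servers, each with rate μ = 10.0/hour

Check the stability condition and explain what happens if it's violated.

Stability requires ρ = λ/(cμ) < 1
ρ = 39.2/(5 × 10.0) = 39.2/50.00 = 0.7840
Since 0.7840 < 1, the system is STABLE.
The servers are busy 78.40% of the time.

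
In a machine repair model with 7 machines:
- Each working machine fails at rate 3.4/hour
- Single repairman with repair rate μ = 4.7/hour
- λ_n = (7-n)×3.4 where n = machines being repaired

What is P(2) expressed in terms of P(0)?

P(2)/P(0) = ∏_{i=0}^{2-1} λ_i/μ_{i+1}
= (7-0)×3.4/4.7 × (7-1)×3.4/4.7
= 21.9792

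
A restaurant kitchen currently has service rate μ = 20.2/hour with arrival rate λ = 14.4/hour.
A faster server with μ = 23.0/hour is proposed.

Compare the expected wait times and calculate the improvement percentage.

System 1: ρ₁ = 14.4/20.2 = 0.7129, W₁ = 1/(20.2-14.4) = 0.17241
System 2: ρ₂ = 14.4/23.0 = 0.6261, W₂ = 1/(23.0-14.4) = 0.11628
Improvement: (W₁-W₂)/W₁ = (0.17241-0.11628)/0.17241 = 32.56%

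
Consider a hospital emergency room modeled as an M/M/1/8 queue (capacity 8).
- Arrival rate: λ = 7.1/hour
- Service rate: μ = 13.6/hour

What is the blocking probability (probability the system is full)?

ρ = λ/μ = 7.1/13.6 = 0.52206
P₀ = (1-ρ)/(1-ρ^(K+1)) = (1-0.52206)/(1-0.52206^9) = 0.4779/0.9971 = 0.4793
P_K = P₀×ρ^K = 0.4793 × 0.52206^8 = 0.4793 × 0.005518 = 0.002645
Blocking probability = 0.26%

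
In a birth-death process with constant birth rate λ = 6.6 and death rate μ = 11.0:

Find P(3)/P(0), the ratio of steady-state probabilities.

For constant rates: P(n)/P(0) = (λ/μ)^n
P(3)/P(0) = (6.6/11.0)^3 = 0.6000^3 = 0.2160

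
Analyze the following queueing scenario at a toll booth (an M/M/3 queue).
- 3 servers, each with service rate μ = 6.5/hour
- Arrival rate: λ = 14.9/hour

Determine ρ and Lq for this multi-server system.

Traffic intensity: ρ = λ/(cμ) = 14.9/(3×6.5) = 0.7641
Since ρ = 0.7641 < 1, system is stable.
Offered load a = λ/μ = cρ = 14.9/6.5 = 2.2923
P₀ = [ Σₙ₌₀^2 aⁿ/n! + a^3/(3!(1-ρ)) ]⁻¹
Σ = a^0/0! + a^1/1! + a^2/2! = 1.0000 + 2.2923 + 2.6273 = 5.9196
a^3/(3!(1-ρ)) = 12.0453/(6 × 0.235897) = 8.5103
P₀ = 1/(5.9196 + 8.5103) = 0.06930
Lq = P₀·a^3·ρ / (3!(1-ρ)²) = 0.069300 × 12.0453 × 0.76410 / (6 × 0.055648) = 1.9103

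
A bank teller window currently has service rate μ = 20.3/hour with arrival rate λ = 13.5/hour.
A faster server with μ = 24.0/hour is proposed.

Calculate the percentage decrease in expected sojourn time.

System 1: ρ₁ = 13.5/20.3 = 0.6650, W₁ = 1/(20.3-13.5) = 0.14706
System 2: ρ₂ = 13.5/24.0 = 0.5625, W₂ = 1/(24.0-13.5) = 0.095238
Improvement: (W₁-W₂)/W₁ = (0.14706-0.095238)/0.14706 = 35.24%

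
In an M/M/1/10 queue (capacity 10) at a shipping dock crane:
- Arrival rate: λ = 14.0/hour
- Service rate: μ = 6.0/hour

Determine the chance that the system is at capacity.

ρ = λ/μ = 14.0/6.0 = 2.3333
P₀ = (1-ρ)/(1-ρ^(K+1)) = (1-2.3333)/(1-2.3333^11) = -1.3333/-11159.3134 = 0.0001195
P_K = P₀×ρ^K = 0.00011948 × 2.3333^10 = 0.00011948 × 4783.0598 = 0.5715
Blocking probability = 57.15%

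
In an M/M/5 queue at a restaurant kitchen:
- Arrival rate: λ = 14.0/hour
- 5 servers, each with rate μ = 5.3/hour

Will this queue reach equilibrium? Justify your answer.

Stability requires ρ = λ/(cμ) < 1
ρ = 14.0/(5 × 5.3) = 14.0/26.50 = 0.5283
Since 0.5283 < 1, the system is STABLE.
The servers are busy 52.83% of the time.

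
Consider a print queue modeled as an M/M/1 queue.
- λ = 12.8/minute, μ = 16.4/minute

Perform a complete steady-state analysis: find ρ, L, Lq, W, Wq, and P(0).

Step 1: ρ = λ/μ = 12.8/16.4 = 0.7805
Step 2: L = λ/(μ-λ) = 12.8/3.60 = 3.5556
Step 3: Lq = λ²/(μ(μ-λ)) = 163.84/(16.4×3.60) = 2.7751
Step 4: W = 1/(μ-λ) = 1/3.60 = 0.27778
Step 5: Wq = λ/(μ(μ-λ)) = 12.8/(16.4×3.60) = 0.2168
Step 6: P(0) = 1-ρ = 0.2195
Verify: L = λW = 12.8×0.27778 = 3.5556 ✔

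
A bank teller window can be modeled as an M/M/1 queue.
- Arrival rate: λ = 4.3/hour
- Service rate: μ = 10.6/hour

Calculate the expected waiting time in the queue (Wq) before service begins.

First, compute utilization: ρ = λ/μ = 4.3/10.6 = 0.4057
For M/M/1: Wq = λ/(μ(μ-λ))
Wq = 4.3/(10.6 × (10.6-4.3))
Wq = 4.3/(10.6 × 6.30)
Wq = 0.06439 hours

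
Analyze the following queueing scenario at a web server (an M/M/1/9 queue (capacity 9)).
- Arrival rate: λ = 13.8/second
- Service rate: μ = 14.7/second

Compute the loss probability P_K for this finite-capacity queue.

ρ = λ/μ = 13.8/14.7 = 0.938776
P₀ = (1-ρ)/(1-ρ^(K+1)) = (1-0.938776)/(1-0.938776^10) = 0.06122/0.4684 = 0.1307
P_K = P₀×ρ^K = 0.13072 × 0.938776^9 = 0.13072 × 0.56631 = 0.07403
Blocking probability = 7.40%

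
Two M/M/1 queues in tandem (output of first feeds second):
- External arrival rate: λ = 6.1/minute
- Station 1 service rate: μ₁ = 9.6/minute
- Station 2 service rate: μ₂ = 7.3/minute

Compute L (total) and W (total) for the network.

By Jackson's theorem, each station behaves as independent M/M/1.
Station 1: ρ₁ = 6.1/9.6 = 0.6354, L₁ = ρ₁/(1-ρ₁) = λ/(μ₁-λ) = 6.1/3.50 = 1.7429
Station 2: ρ₂ = 6.1/7.3 = 0.8356, L₂ = ρ₂/(1-ρ₂) = λ/(μ₂-λ) = 6.1/1.20 = 5.0833
Total: L = L₁ + L₂ = 1.7429 + 5.0833 = 6.8262
W = L/λ = 6.8262/6.1 = 1.1190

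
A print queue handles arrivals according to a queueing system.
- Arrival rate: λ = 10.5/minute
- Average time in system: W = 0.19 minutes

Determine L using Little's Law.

Little's Law: L = λW
L = 10.5 × 0.19 = 1.9950 jobs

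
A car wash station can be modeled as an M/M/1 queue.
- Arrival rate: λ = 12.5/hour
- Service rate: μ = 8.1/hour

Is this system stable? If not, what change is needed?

Stability requires ρ = λ/(cμ) < 1
ρ = 12.5/(1 × 8.1) = 12.5/8.10 = 1.5432
Since 1.5432 ≥ 1, the system is UNSTABLE.
Queue grows without bound. Need μ > λ = 12.5.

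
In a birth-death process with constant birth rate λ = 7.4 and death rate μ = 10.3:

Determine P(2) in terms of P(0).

For constant rates: P(n)/P(0) = (λ/μ)^n
P(2)/P(0) = (7.4/10.3)^2 = 0.71845^2 = 0.5162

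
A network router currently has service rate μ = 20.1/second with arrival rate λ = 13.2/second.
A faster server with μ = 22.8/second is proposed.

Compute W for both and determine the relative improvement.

System 1: ρ₁ = 13.2/20.1 = 0.6567, W₁ = 1/(20.1-13.2) = 0.14493
System 2: ρ₂ = 13.2/22.8 = 0.5789, W₂ = 1/(22.8-13.2) = 0.10417
Improvement: (W₁-W₂)/W₁ = (0.14493-0.10417)/0.14493 = 28.12%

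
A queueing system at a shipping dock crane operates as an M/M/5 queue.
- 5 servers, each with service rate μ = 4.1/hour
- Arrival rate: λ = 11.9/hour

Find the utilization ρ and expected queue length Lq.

Traffic intensity: ρ = λ/(cμ) = 11.9/(5×4.1) = 0.5805
Since ρ = 0.5805 < 1, system is stable.
Offered load a = λ/μ = cρ = 11.9/4.1 = 2.9024
P₀ = [ Σₙ₌₀^4 aⁿ/n! + a^5/(5!(1-ρ)) ]⁻¹
Σ = a^0/0! + a^1/1! + a^2/2! + a^3/3! + a^4/4! = 1.0000 + 2.9024 + 4.2121 + 4.0751 + 2.9569 = 15.1465
a^5/(5!(1-ρ)) = 205.9755/(120 × 0.41951) = 4.0916
P₀ = 1/(15.1465 + 4.0916) = 0.05198
Lq = P₀·a^5·ρ / (5!(1-ρ)²) = 0.05198 × 205.9755 × 0.5805 / (120 × 0.1760) = 0.2943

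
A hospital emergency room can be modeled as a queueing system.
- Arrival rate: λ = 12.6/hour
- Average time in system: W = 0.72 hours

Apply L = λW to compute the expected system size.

Little's Law: L = λW
L = 12.6 × 0.72 = 9.0720 patients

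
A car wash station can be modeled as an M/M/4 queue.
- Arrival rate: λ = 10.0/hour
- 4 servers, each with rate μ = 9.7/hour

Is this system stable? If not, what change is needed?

Stability requires ρ = λ/(cμ) < 1
ρ = 10.0/(4 × 9.7) = 10.0/38.80 = 0.2577
Since 0.2577 < 1, the system is STABLE.
The servers are busy 25.77% of the time.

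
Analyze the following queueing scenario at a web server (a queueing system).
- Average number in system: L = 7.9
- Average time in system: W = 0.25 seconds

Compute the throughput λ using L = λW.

Little's Law: L = λW, so λ = L/W
λ = 7.9/0.25 = 31.6000 requests/second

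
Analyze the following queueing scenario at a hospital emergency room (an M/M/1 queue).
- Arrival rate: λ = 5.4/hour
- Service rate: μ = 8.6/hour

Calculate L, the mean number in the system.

ρ = λ/μ = 5.4/8.6 = 0.6279
For M/M/1: L = λ/(μ-λ)
L = 5.4/(8.6-5.4) = 5.4/3.20
L = 1.6875 patients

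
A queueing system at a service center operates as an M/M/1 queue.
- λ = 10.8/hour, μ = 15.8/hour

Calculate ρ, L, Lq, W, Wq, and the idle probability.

Step 1: ρ = λ/μ = 10.8/15.8 = 0.6835
Step 2: L = λ/(μ-λ) = 10.8/5.00 = 2.1600
Step 3: Lq = λ²/(μ(μ-λ)) = 116.64/(15.8×5.00) = 1.4765
Step 4: W = 1/(μ-λ) = 1/5.00 = 0.2000
Step 5: Wq = λ/(μ(μ-λ)) = 10.8/(15.8×5.00) = 0.1367
Step 6: P(0) = 1-ρ = 0.3165
Verify: L = λW = 10.8×0.2000 = 2.1600 ✔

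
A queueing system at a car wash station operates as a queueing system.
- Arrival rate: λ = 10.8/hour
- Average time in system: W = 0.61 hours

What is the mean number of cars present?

Little's Law: L = λW
L = 10.8 × 0.61 = 6.5880 cars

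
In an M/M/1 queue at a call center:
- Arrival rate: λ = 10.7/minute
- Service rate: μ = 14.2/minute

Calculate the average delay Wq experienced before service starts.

First, compute utilization: ρ = λ/μ = 10.7/14.2 = 0.7535
For M/M/1: Wq = λ/(μ(μ-λ))
Wq = 10.7/(14.2 × (14.2-10.7))
Wq = 10.7/(14.2 × 3.50)
Wq = 0.2153 minutes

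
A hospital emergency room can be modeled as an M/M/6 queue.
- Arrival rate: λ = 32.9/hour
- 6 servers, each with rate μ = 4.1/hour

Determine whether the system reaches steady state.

Stability requires ρ = λ/(cμ) < 1
ρ = 32.9/(6 × 4.1) = 32.9/24.60 = 1.3374
Since 1.3374 ≥ 1, the system is UNSTABLE.
Need c > λ/μ = 32.9/4.1 = 8.02.
Minimum servers needed: c = 9.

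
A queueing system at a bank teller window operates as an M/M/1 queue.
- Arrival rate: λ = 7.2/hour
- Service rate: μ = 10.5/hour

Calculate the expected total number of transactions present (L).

ρ = λ/μ = 7.2/10.5 = 0.6857
For M/M/1: L = λ/(μ-λ)
L = 7.2/(10.5-7.2) = 7.2/3.30
L = 2.1818 transactions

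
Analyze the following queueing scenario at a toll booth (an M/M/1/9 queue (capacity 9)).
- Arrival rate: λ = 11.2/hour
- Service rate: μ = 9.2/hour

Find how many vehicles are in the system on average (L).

ρ = λ/μ = 11.2/9.2 = 1.21739
P₀ = (1-ρ)/(1-ρ^(K+1)) = (1-1.21739)/(1-1.21739^10) = -0.2174/-6.1499 = 0.03535
P_K = P₀×ρ^K = 0.03535 × 1.21739^9 = 0.03535 × 5.8731 = 0.2076
L = ρ[1 - (K+1)ρ^K + Kρ^(K+1)] / [(1-ρ)(1-ρ^(K+1))]
L = 1.21739 × (1 - 10×5.873102 + 9×7.149856) / ((1 - 1.21739) × (1 - 7.149856)) = 6.0260 vehicles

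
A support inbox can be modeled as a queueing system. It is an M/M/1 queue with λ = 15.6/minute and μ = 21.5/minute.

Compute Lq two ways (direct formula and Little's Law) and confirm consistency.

Method 1 (direct): Lq = λ²/(μ(μ-λ)) = 243.36/(21.5 × 5.90) = 1.9185

Method 2 (Little's Law):
W = 1/(μ-λ) = 1/5.90 = 0.16949
Wq = W - 1/μ = 0.16949 - 0.046512 = 0.12298
Lq = λWq = 15.6 × 0.12298 = 1.9185 ✔ (matches Method 1)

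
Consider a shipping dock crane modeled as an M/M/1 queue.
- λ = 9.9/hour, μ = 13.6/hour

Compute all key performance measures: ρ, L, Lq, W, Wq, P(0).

Step 1: ρ = λ/μ = 9.9/13.6 = 0.7279
Step 2: L = λ/(μ-λ) = 9.9/3.70 = 2.6757
Step 3: Lq = λ²/(μ(μ-λ)) = 98.01/(13.6×3.70) = 1.9477
Step 4: W = 1/(μ-λ) = 1/3.70 = 0.27027
Step 5: Wq = λ/(μ(μ-λ)) = 9.9/(13.6×3.70) = 0.1967
Step 6: P(0) = 1-ρ = 0.2721
Verify: L = λW = 9.9×0.27027 = 2.6757 ✔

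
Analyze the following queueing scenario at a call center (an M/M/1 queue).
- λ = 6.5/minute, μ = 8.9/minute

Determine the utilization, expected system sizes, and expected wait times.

Step 1: ρ = λ/μ = 6.5/8.9 = 0.7303
Step 2: L = λ/(μ-λ) = 6.5/2.40 = 2.7083
Step 3: Lq = λ²/(μ(μ-λ)) = 42.25/(8.9×2.40) = 1.9780
Step 4: W = 1/(μ-λ) = 1/2.40 = 0.416667
Step 5: Wq = λ/(μ(μ-λ)) = 6.5/(8.9×2.40) = 0.3043
Step 6: P(0) = 1-ρ = 0.2697
Verify: L = λW = 6.5×0.416667 = 2.7083 ✔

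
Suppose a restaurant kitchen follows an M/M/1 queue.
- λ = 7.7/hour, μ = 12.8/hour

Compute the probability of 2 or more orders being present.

ρ = λ/μ = 7.7/12.8 = 0.6016
P(N ≥ n) = ρⁿ
P(N ≥ 2) = 0.6016^2
P(N ≥ 2) = 0.3619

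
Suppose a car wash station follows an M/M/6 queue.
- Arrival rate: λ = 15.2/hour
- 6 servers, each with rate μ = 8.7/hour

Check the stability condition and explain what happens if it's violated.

Stability requires ρ = λ/(cμ) < 1
ρ = 15.2/(6 × 8.7) = 15.2/52.20 = 0.2912
Since 0.2912 < 1, the system is STABLE.
The servers are busy 29.12% of the time.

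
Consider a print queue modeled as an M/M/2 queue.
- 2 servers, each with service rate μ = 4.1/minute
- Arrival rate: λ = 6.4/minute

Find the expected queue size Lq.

Traffic intensity: ρ = λ/(cμ) = 6.4/(2×4.1) = 0.7805
Since ρ = 0.7805 < 1, system is stable.
Offered load a = λ/μ = cρ = 6.4/4.1 = 1.5610
P₀ = [ Σₙ₌₀^1 aⁿ/n! + a^2/(2!(1-ρ)) ]⁻¹
Σ = a^0/0! + a^1/1! = 1.0000 + 1.5610 = 2.5610
a^2/(2!(1-ρ)) = 2.4366/(2 × 0.21951) = 5.5501
P₀ = 1/(2.5610 + 5.5501) = 0.1233
Lq = P₀·a^2·ρ / (2!(1-ρ)²) = 0.12329 × 2.4366 × 0.78049 / (2 × 0.048186) = 2.4329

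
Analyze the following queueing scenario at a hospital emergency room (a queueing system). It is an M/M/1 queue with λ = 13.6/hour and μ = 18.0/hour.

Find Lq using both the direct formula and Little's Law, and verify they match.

Method 1 (direct): Lq = λ²/(μ(μ-λ)) = 184.96/(18.0 × 4.40) = 2.3354

Method 2 (Little's Law):
W = 1/(μ-λ) = 1/4.40 = 0.227273
Wq = W - 1/μ = 0.227273 - 0.0555556 = 0.17172
Lq = λWq = 13.6 × 0.17172 = 2.3354 ✔ (matches Method 1)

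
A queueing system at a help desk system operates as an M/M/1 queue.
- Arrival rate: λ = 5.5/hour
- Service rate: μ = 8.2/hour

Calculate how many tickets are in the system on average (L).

ρ = λ/μ = 5.5/8.2 = 0.6707
For M/M/1: L = λ/(μ-λ)
L = 5.5/(8.2-5.5) = 5.5/2.70
L = 2.0370 tickets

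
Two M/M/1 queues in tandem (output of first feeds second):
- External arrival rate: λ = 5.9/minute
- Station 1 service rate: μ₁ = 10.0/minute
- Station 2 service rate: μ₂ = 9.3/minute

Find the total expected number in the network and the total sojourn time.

By Jackson's theorem, each station behaves as independent M/M/1.
Station 1: ρ₁ = 5.9/10.0 = 0.5900, L₁ = ρ₁/(1-ρ₁) = λ/(μ₁-λ) = 5.9/4.10 = 1.4390
Station 2: ρ₂ = 5.9/9.3 = 0.6344, L₂ = ρ₂/(1-ρ₂) = λ/(μ₂-λ) = 5.9/3.40 = 1.7353
Total: L = L₁ + L₂ = 1.4390 + 1.7353 = 3.1743
W = L/λ = 3.1743/5.9 = 0.5380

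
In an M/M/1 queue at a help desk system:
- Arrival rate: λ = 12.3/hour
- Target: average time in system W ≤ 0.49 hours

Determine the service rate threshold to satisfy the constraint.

For M/M/1: W = 1/(μ-λ)
Need W ≤ 0.49, so 1/(μ-λ) ≤ 0.49
μ - λ ≥ 1/0.49 = 2.0408
μ ≥ 12.3 + 2.0408 = 14.3408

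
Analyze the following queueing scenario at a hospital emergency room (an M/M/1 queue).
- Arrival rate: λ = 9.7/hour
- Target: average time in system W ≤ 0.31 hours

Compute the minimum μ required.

For M/M/1: W = 1/(μ-λ)
Need W ≤ 0.31, so 1/(μ-λ) ≤ 0.31
μ - λ ≥ 1/0.31 = 3.2258
μ ≥ 9.7 + 3.2258 = 12.9258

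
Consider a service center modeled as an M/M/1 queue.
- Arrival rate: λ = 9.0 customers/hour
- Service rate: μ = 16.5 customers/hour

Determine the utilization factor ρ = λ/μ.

Server utilization: ρ = λ/μ
ρ = 9.0/16.5 = 0.5455
The server is busy 54.55% of the time.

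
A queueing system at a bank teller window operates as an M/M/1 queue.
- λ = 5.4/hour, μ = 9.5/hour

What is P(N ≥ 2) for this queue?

ρ = λ/μ = 5.4/9.5 = 0.5684
P(N ≥ n) = ρⁿ
P(N ≥ 2) = 0.5684^2
P(N ≥ 2) = 0.3231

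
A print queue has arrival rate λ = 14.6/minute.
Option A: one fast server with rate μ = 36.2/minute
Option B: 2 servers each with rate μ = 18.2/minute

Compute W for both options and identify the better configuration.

Option A: single server μ = 36.2 (M/M/1)
  ρ_A = 14.6/36.2 = 0.4033
  W_A = 1/(μ-λ) = 1/(36.2-14.6) = 1/21.60 = 0.04630

Option B: 2 servers μ = 18.2 (M/M/2)
  ρ_B = λ/(cμ) = 14.6/(2×18.2) = 0.4011
  Offered load a = λ/μ = cρ = 14.6/18.2 = 0.8022
  P₀ = [ Σₙ₌₀^1 aⁿ/n! + a^2/(2!(1-ρ)) ]⁻¹
  Σ = a^0/0! + a^1/1! = 1.0000 + 0.8022 = 1.8022
  a^2/(2!(1-ρ)) = 0.64352/(2 × 0.59890) = 0.5373
  P₀ = 1/(1.8022 + 0.53725) = 0.4275
  Lq = P₀·a^2·ρ / (2!(1-ρ)²) = 0.4275 × 0.6435 × 0.4011 / (2 × 0.3587) = 0.1538
  Wq_B = Lq/λ = 0.1538/14.6 = 0.01053
  W_B = Wq_B + 1/μ = 0.01053 + 0.05495 = 0.06548

Since W_A = 0.04630 < W_B = 0.06548, Option A (single fast server) has the shorter time in system.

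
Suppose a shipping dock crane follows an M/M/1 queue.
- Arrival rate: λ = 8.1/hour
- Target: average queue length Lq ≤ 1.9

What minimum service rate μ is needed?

For M/M/1: Lq = λ²/(μ(μ-λ))
Need Lq ≤ 1.9, i.e. μ(μ-λ) ≥ λ²/1.9
μ² - 8.1μ - 65.61/1.9 ≥ 0  →  μ² - 8.1μ - 34.53158 ≥ 0
Quadratic formula (positive root): μ = [λ + √(λ² + 4×34.53158)]/2
Discriminant: 65.61 + 4×34.53158 = 203.7363, √203.7363 = 14.2736
μ ≥ (8.1 + 14.2736)/2 = 11.1868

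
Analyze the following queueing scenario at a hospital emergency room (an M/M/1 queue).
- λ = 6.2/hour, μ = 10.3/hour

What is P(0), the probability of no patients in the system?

ρ = λ/μ = 6.2/10.3 = 0.6019
P(0) = 1 - ρ = 1 - 0.6019 = 0.3981
The server is idle 39.81% of the time.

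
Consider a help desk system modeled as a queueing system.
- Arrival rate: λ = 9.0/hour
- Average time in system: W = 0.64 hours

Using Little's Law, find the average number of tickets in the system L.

Little's Law: L = λW
L = 9.0 × 0.64 = 5.7600 tickets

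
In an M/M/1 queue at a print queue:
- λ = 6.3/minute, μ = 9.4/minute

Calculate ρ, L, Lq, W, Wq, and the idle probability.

Step 1: ρ = λ/μ = 6.3/9.4 = 0.6702
Step 2: L = λ/(μ-λ) = 6.3/3.10 = 2.0323
Step 3: Lq = λ²/(μ(μ-λ)) = 39.69/(9.4×3.10) = 1.3620
Step 4: W = 1/(μ-λ) = 1/3.10 = 0.32258
Step 5: Wq = λ/(μ(μ-λ)) = 6.3/(9.4×3.10) = 0.2162
Step 6: P(0) = 1-ρ = 0.3298
Verify: L = λW = 6.3×0.32258 = 2.0323 ✔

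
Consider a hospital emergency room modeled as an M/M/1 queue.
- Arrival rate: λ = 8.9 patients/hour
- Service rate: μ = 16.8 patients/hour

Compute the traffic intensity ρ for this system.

Server utilization: ρ = λ/μ
ρ = 8.9/16.8 = 0.5298
The server is busy 52.98% of the time.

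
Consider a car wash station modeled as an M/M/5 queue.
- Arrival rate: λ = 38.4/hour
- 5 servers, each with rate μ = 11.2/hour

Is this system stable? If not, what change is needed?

Stability requires ρ = λ/(cμ) < 1
ρ = 38.4/(5 × 11.2) = 38.4/56.00 = 0.6857
Since 0.6857 < 1, the system is STABLE.
The servers are busy 68.57% of the time.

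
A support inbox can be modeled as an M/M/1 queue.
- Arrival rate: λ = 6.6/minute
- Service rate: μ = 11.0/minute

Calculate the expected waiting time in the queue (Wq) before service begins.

First, compute utilization: ρ = λ/μ = 6.6/11.0 = 0.6000
For M/M/1: Wq = λ/(μ(μ-λ))
Wq = 6.6/(11.0 × (11.0-6.6))
Wq = 6.6/(11.0 × 4.40)
Wq = 0.1364 minutes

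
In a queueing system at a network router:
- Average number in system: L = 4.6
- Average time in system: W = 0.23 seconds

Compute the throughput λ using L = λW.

Little's Law: L = λW, so λ = L/W
λ = 4.6/0.23 = 20.0000 packets/second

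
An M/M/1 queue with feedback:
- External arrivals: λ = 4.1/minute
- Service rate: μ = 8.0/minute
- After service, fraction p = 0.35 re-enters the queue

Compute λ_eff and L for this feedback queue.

Effective arrival rate: λ_eff = λ/(1-p) = 4.1/(1-0.35) = 4.1/0.65 = 6.3077
ρ = λ_eff/μ = 6.3077/8.0 = 0.788462
L = ρ/(1-ρ) = 0.788462/(1-0.788462) = 3.7273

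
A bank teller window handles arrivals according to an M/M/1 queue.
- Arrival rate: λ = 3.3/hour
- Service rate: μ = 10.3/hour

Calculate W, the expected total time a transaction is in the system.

First, compute utilization: ρ = λ/μ = 3.3/10.3 = 0.3204
For M/M/1: W = 1/(μ-λ)
W = 1/(10.3-3.3) = 1/7.00
W = 0.1429 hours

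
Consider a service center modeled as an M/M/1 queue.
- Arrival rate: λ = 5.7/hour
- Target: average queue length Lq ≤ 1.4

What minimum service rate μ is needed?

For M/M/1: Lq = λ²/(μ(μ-λ))
Need Lq ≤ 1.4, i.e. μ(μ-λ) ≥ λ²/1.4
μ² - 5.7μ - 32.49/1.4 ≥ 0  →  μ² - 5.7μ - 23.20714 ≥ 0
Quadratic formula (positive root): μ = [λ + √(λ² + 4×23.20714)]/2
Discriminant: 32.49 + 4×23.20714 = 125.3186, √125.3186 = 11.1946
μ ≥ (5.7 + 11.1946)/2 = 8.4473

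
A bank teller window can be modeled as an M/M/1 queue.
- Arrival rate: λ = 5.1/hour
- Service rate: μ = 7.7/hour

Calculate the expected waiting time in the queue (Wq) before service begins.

First, compute utilization: ρ = λ/μ = 5.1/7.7 = 0.6623
For M/M/1: Wq = λ/(μ(μ-λ))
Wq = 5.1/(7.7 × (7.7-5.1))
Wq = 5.1/(7.7 × 2.60)
Wq = 0.2547 hours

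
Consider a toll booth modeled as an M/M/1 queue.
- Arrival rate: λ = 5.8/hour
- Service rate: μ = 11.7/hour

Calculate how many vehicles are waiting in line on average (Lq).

ρ = λ/μ = 5.8/11.7 = 0.4957
For M/M/1: Lq = λ²/(μ(μ-λ))
Lq = 33.64/(11.7 × 5.90)
Lq = 0.4873 vehicles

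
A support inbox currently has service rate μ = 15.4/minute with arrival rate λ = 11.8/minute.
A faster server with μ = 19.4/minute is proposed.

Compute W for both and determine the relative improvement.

System 1: ρ₁ = 11.8/15.4 = 0.7662, W₁ = 1/(15.4-11.8) = 0.2778
System 2: ρ₂ = 11.8/19.4 = 0.6082, W₂ = 1/(19.4-11.8) = 0.1316
Improvement: (W₁-W₂)/W₁ = (0.2778-0.1316)/0.2778 = 52.63%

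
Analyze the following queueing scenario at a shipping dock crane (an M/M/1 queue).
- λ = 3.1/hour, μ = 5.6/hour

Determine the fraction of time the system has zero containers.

ρ = λ/μ = 3.1/5.6 = 0.5536
P(0) = 1 - ρ = 1 - 0.5536 = 0.4464
The server is idle 44.64% of the time.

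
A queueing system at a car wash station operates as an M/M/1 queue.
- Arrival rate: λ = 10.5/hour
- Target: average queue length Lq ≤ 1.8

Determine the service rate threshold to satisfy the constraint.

For M/M/1: Lq = λ²/(μ(μ-λ))
Need Lq ≤ 1.8, i.e. μ(μ-λ) ≥ λ²/1.8
μ² - 10.5μ - 110.25/1.8 ≥ 0  →  μ² - 10.5μ - 61.2500 ≥ 0
Quadratic formula (positive root): μ = [λ + √(λ² + 4×61.2500)]/2
Discriminant: 110.25 + 4×61.2500 = 355.2500, √355.2500 = 18.8481
μ ≥ (10.5 + 18.8481)/2 = 14.6740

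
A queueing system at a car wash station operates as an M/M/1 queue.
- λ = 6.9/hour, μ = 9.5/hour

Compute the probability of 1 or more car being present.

ρ = λ/μ = 6.9/9.5 = 0.7263
P(N ≥ n) = ρⁿ
P(N ≥ 1) = 0.7263^1
P(N ≥ 1) = 0.7263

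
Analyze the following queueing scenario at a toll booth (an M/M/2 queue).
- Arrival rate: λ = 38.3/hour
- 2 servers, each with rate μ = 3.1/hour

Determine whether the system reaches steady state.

Stability requires ρ = λ/(cμ) < 1
ρ = 38.3/(2 × 3.1) = 38.3/6.20 = 6.1774
Since 6.1774 ≥ 1, the system is UNSTABLE.
Need c > λ/μ = 38.3/3.1 = 12.35.
Minimum servers needed: c = 13.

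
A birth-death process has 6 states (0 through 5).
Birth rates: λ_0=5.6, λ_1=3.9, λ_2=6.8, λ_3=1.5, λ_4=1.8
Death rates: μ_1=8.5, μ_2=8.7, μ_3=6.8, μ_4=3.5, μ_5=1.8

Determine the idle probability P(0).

Ratios P(n)/P(0) = (λ₀···λₙ₋₁)/(μ₁···μₙ):
P(1)/P(0) = (5.6)/(8.5) = 0.6588
P(2)/P(0) = (5.6×3.9)/(8.5×8.7) = 0.2953
P(3)/P(0) = (5.6×3.9×6.8)/(8.5×8.7×6.8) = 0.2953
P(4)/P(0) = (5.6×3.9×6.8×1.5)/(8.5×8.7×6.8×3.5) = 0.1266
P(5)/P(0) = (5.6×3.9×6.8×1.5×1.8)/(8.5×8.7×6.8×3.5×1.8) = 0.1266

Normalization: ∑ P(n) = 1
P(0) × (1.0000 + 0.6588 + 0.2953 + 0.2953 + 0.1266 + 0.1266) = 1
P(0) × 2.5026 = 1
P(0) = 1/2.5026 = 0.3996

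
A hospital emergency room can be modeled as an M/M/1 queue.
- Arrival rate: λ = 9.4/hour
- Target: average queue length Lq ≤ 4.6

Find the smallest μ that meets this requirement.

For M/M/1: Lq = λ²/(μ(μ-λ))
Need Lq ≤ 4.6, i.e. μ(μ-λ) ≥ λ²/4.6
μ² - 9.4μ - 88.36/4.6 ≥ 0  →  μ² - 9.4μ - 19.2087 ≥ 0
Quadratic formula (positive root): μ = [λ + √(λ² + 4×19.2087)]/2
Discriminant: 88.36 + 4×19.2087 = 165.1948, √165.1948 = 12.8528
μ ≥ (9.4 + 12.8528)/2 = 11.1264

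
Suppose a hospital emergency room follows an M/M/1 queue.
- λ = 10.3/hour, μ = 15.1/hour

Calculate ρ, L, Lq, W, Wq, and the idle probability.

Step 1: ρ = λ/μ = 10.3/15.1 = 0.6821
Step 2: L = λ/(μ-λ) = 10.3/4.80 = 2.1458
Step 3: Lq = λ²/(μ(μ-λ)) = 106.09/(15.1×4.80) = 1.4637
Step 4: W = 1/(μ-λ) = 1/4.80 = 0.20833
Step 5: Wq = λ/(μ(μ-λ)) = 10.3/(15.1×4.80) = 0.1421
Step 6: P(0) = 1-ρ = 0.3179
Verify: L = λW = 10.3×0.20833 = 2.1458 ✔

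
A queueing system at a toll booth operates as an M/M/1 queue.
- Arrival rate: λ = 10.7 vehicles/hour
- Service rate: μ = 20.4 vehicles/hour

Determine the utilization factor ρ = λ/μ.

Server utilization: ρ = λ/μ
ρ = 10.7/20.4 = 0.5245
The server is busy 52.45% of the time.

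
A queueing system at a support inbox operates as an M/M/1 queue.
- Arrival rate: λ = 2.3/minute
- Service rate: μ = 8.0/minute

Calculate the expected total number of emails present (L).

ρ = λ/μ = 2.3/8.0 = 0.2875
For M/M/1: L = λ/(μ-λ)
L = 2.3/(8.0-2.3) = 2.3/5.70
L = 0.4035 emails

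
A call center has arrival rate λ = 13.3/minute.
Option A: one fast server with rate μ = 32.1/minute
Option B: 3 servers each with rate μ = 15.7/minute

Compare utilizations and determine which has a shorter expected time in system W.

Option A: single server μ = 32.1 (M/M/1)
  ρ_A = 13.3/32.1 = 0.4143
  W_A = 1/(μ-λ) = 1/(32.1-13.3) = 1/18.80 = 0.05319

Option B: 3 servers μ = 15.7 (M/M/3)
  ρ_B = λ/(cμ) = 13.3/(3×15.7) = 0.2824
  Offered load a = λ/μ = cρ = 13.3/15.7 = 0.8471
  P₀ = [ Σₙ₌₀^2 aⁿ/n! + a^3/(3!(1-ρ)) ]⁻¹
  Σ = a^0/0! + a^1/1! + a^2/2! = 1.0000 + 0.84713 + 0.35882 = 2.2060
  a^3/(3!(1-ρ)) = 0.6079/(6 × 0.7176) = 0.1412
  P₀ = 1/(2.2060 + 0.1412) = 0.4260
  Lq = P₀·a^3·ρ / (3!(1-ρ)²) = 0.4260 × 0.6079 × 0.2824 / (6 × 0.5150) = 0.02367
  Wq_B = Lq/λ = 0.02367/13.3 = 0.001780
  W_B = Wq_B + 1/μ = 0.001780 + 0.06369 = 0.06547

Since W_A = 0.05319 < W_B = 0.06547, Option A (single fast server) has the shorter time in system.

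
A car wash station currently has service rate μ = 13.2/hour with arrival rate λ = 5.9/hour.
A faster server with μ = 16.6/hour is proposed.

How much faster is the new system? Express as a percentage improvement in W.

System 1: ρ₁ = 5.9/13.2 = 0.4470, W₁ = 1/(13.2-5.9) = 0.1370
System 2: ρ₂ = 5.9/16.6 = 0.3554, W₂ = 1/(16.6-5.9) = 0.09346
Improvement: (W₁-W₂)/W₁ = (0.1370-0.09346)/0.1370 = 31.78%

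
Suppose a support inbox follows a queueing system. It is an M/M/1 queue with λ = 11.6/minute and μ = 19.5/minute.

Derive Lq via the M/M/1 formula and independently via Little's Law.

Method 1 (direct): Lq = λ²/(μ(μ-λ)) = 134.56/(19.5 × 7.90) = 0.8735

Method 2 (Little's Law):
W = 1/(μ-λ) = 1/7.90 = 0.12658
Wq = W - 1/μ = 0.12658 - 0.051282 = 0.07530
Lq = λWq = 11.6 × 0.07530 = 0.8735 ✔ (matches Method 1)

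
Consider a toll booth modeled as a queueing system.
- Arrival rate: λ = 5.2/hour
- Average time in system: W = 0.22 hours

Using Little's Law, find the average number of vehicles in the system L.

Little's Law: L = λW
L = 5.2 × 0.22 = 1.1440 vehicles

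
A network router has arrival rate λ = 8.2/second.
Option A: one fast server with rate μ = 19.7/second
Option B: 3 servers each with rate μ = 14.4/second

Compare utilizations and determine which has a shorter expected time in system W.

Option A: single server μ = 19.7 (M/M/1)
  ρ_A = 8.2/19.7 = 0.4162
  W_A = 1/(μ-λ) = 1/(19.7-8.2) = 1/11.50 = 0.08696

Option B: 3 servers μ = 14.4 (M/M/3)
  ρ_B = λ/(cμ) = 8.2/(3×14.4) = 0.1898
  Offered load a = λ/μ = cρ = 8.2/14.4 = 0.5694
  P₀ = [ Σₙ₌₀^2 aⁿ/n! + a^3/(3!(1-ρ)) ]⁻¹
  Σ = a^0/0! + a^1/1! + a^2/2! = 1.0000 + 0.56944 + 0.16213 = 1.7316
  a^3/(3!(1-ρ)) = 0.1847/(6 × 0.8102) = 0.03799
  P₀ = 1/(1.7316 + 0.03799) = 0.5651
  Lq = P₀·a^3·ρ / (3!(1-ρ)²) = 0.56511 × 0.18465 × 0.18981 / (6 × 0.65640) = 0.005029
  Wq_B = Lq/λ = 0.0050292/8.2 = 0.00061332
  W_B = Wq_B + 1/μ = 0.00061332 + 0.069444 = 0.07006

Since W_B = 0.07006 < W_A = 0.08696, Option B (multiple servers) has the shorter time in system.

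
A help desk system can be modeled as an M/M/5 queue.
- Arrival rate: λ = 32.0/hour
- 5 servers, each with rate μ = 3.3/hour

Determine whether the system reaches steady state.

Stability requires ρ = λ/(cμ) < 1
ρ = 32.0/(5 × 3.3) = 32.0/16.50 = 1.9394
Since 1.9394 ≥ 1, the system is UNSTABLE.
Need c > λ/μ = 32.0/3.3 = 9.70.
Minimum servers needed: c = 10.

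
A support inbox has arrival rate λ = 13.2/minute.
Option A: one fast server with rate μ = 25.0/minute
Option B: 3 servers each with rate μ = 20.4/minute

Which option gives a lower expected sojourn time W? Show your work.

Option A: single server μ = 25.0 (M/M/1)
  ρ_A = 13.2/25.0 = 0.5280
  W_A = 1/(μ-λ) = 1/(25.0-13.2) = 1/11.80 = 0.08475

Option B: 3 servers μ = 20.4 (M/M/3)
  ρ_B = λ/(cμ) = 13.2/(3×20.4) = 0.2157
  Offered load a = λ/μ = cρ = 13.2/20.4 = 0.6471
  P₀ = [ Σₙ₌₀^2 aⁿ/n! + a^3/(3!(1-ρ)) ]⁻¹
  Σ = a^0/0! + a^1/1! + a^2/2! = 1.0000 + 0.6471 + 0.2093 = 1.8564
  a^3/(3!(1-ρ)) = 0.2709/(6 × 0.7843) = 0.05757
  P₀ = 1/(1.8564 + 0.05757) = 0.5225
  Lq = P₀·a^3·ρ / (3!(1-ρ)²) = 0.522474 × 0.270914 × 0.215686 / (6 × 0.615148) = 0.008272
  Wq_B = Lq/λ = 0.0082716/13.2 = 0.0006266
  W_B = Wq_B + 1/μ = 0.0006266 + 0.04902 = 0.04965

Since W_B = 0.04965 < W_A = 0.08475, Option B (multiple servers) has the shorter time in system.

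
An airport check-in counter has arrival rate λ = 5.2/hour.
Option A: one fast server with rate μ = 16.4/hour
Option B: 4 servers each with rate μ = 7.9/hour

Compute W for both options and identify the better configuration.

Option A: single server μ = 16.4 (M/M/1)
  ρ_A = 5.2/16.4 = 0.3171
  W_A = 1/(μ-λ) = 1/(16.4-5.2) = 1/11.20 = 0.08929

Option B: 4 servers μ = 7.9 (M/M/4)
  ρ_B = λ/(cμ) = 5.2/(4×7.9) = 0.1646
  Offered load a = λ/μ = cρ = 5.2/7.9 = 0.6582
  P₀ = [ Σₙ₌₀^3 aⁿ/n! + a^4/(4!(1-ρ)) ]⁻¹
  Σ = a^0/0! + a^1/1! + a^2/2! + a^3/3! = 1.0000 + 0.65823 + 0.21663 + 0.047531 = 1.9224
  a^4/(4!(1-ρ)) = 0.1877/(24 × 0.8354) = 0.009362
  P₀ = 1/(1.9224 + 0.009362) = 0.5177
  Lq = P₀·a^4·ρ / (4!(1-ρ)²) = 0.51766 × 0.18772 × 0.16456 / (24 × 0.69797) = 0.0009546
  Wq_B = Lq/λ = 0.0009546/5.2 = 0.0001836
  W_B = Wq_B + 1/μ = 0.0001836 + 0.1266 = 0.1268

Since W_A = 0.08929 < W_B = 0.1268, Option A (single fast server) has the shorter time in system.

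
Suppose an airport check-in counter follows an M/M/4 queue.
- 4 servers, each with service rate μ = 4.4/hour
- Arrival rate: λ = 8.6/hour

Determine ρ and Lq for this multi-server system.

Traffic intensity: ρ = λ/(cμ) = 8.6/(4×4.4) = 0.4886
Since ρ = 0.4886 < 1, system is stable.
Offered load a = λ/μ = cρ = 8.6/4.4 = 1.9545
P₀ = [ Σₙ₌₀^3 aⁿ/n! + a^4/(4!(1-ρ)) ]⁻¹
Σ = a^0/0! + a^1/1! + a^2/2! + a^3/3! = 1.0000 + 1.9545 + 1.9101 + 1.2445 = 6.1091
a^4/(4!(1-ρ)) = 14.5943/(24 × 0.51136) = 1.1892
P₀ = 1/(6.1091 + 1.1892) = 0.1370
Lq = P₀·a^4·ρ / (4!(1-ρ)²) = 0.1370 × 14.5943 × 0.4886 / (24 × 0.2615) = 0.1557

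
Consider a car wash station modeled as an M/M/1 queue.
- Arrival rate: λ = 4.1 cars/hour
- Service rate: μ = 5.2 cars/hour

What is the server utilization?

Server utilization: ρ = λ/μ
ρ = 4.1/5.2 = 0.7885
The server is busy 78.85% of the time.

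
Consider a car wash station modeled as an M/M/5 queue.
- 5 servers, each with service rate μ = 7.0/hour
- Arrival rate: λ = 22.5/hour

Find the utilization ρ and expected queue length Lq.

Traffic intensity: ρ = λ/(cμ) = 22.5/(5×7.0) = 0.6429
Since ρ = 0.6429 < 1, system is stable.
Offered load a = λ/μ = cρ = 22.5/7.0 = 3.2143
P₀ = [ Σₙ₌₀^4 aⁿ/n! + a^5/(5!(1-ρ)) ]⁻¹
Σ = a^0/0! + a^1/1! + a^2/2! + a^3/3! + a^4/4! = 1.0000 + 3.2143 + 5.1658 + 5.5348 + 4.4476 = 19.3625
a^5/(5!(1-ρ)) = 343.1013/(120 × 0.357143) = 8.0057
P₀ = 1/(19.3625 + 8.0057) = 0.03654
Lq = P₀·a^5·ρ / (5!(1-ρ)²) = 0.036539 × 343.1013 × 0.64286 / (120 × 0.12755) = 0.5265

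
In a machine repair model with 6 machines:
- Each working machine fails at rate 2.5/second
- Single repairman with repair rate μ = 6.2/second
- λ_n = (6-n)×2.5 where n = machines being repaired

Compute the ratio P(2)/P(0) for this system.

P(2)/P(0) = ∏_{i=0}^{2-1} λ_i/μ_{i+1}
= (6-0)×2.5/6.2 × (6-1)×2.5/6.2
= 4.8777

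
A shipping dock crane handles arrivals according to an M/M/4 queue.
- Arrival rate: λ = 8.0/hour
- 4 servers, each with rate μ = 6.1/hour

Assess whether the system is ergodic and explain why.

Stability requires ρ = λ/(cμ) < 1
ρ = 8.0/(4 × 6.1) = 8.0/24.40 = 0.3279
Since 0.3279 < 1, the system is STABLE.
The servers are busy 32.79% of the time.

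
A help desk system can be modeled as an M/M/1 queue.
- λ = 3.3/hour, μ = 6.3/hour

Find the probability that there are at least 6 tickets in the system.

ρ = λ/μ = 3.3/6.3 = 0.52381
P(N ≥ n) = ρⁿ
P(N ≥ 6) = 0.52381^6
P(N ≥ 6) = 0.02066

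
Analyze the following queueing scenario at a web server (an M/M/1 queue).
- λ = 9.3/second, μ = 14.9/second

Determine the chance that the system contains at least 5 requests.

ρ = λ/μ = 9.3/14.9 = 0.62416
P(N ≥ n) = ρⁿ
P(N ≥ 5) = 0.62416^5
P(N ≥ 5) = 0.09473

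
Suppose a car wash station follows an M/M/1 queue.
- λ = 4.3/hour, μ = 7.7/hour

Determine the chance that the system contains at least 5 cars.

ρ = λ/μ = 4.3/7.7 = 0.55844
P(N ≥ n) = ρⁿ
P(N ≥ 5) = 0.55844^5
P(N ≥ 5) = 0.05431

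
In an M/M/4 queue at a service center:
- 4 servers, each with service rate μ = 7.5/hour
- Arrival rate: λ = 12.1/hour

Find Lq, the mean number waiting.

Traffic intensity: ρ = λ/(cμ) = 12.1/(4×7.5) = 0.4033
Since ρ = 0.4033 < 1, system is stable.
Offered load a = λ/μ = cρ = 12.1/7.5 = 1.6133
P₀ = [ Σₙ₌₀^3 aⁿ/n! + a^4/(4!(1-ρ)) ]⁻¹
Σ = a^0/0! + a^1/1! + a^2/2! + a^3/3! = 1.0000 + 1.6133 + 1.3014 + 0.6999 = 4.6146
a^4/(4!(1-ρ)) = 6.7748/(24 × 0.5967) = 0.4731
P₀ = 1/(4.6146 + 0.4731) = 0.1966
Lq = P₀·a^4·ρ / (4!(1-ρ)²) = 0.19655 × 6.7748 × 0.40333 / (24 × 0.35601) = 0.06286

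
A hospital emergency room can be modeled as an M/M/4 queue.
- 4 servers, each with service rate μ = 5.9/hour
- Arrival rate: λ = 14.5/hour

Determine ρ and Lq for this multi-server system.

Traffic intensity: ρ = λ/(cμ) = 14.5/(4×5.9) = 0.6144
Since ρ = 0.6144 < 1, system is stable.
Offered load a = λ/μ = cρ = 14.5/5.9 = 2.4576
P₀ = [ Σₙ₌₀^3 aⁿ/n! + a^4/(4!(1-ρ)) ]⁻¹
Σ = a^0/0! + a^1/1! + a^2/2! + a^3/3! = 1.0000 + 2.4576 + 3.0200 + 2.4740 = 8.9516
a^4/(4!(1-ρ)) = 36.4808/(24 × 0.38559) = 3.9421
P₀ = 1/(8.9516 + 3.9421) = 0.07756
Lq = P₀·a^4·ρ / (4!(1-ρ)²) = 0.077558 × 36.4808 × 0.61441 / (24 × 0.14868) = 0.4872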